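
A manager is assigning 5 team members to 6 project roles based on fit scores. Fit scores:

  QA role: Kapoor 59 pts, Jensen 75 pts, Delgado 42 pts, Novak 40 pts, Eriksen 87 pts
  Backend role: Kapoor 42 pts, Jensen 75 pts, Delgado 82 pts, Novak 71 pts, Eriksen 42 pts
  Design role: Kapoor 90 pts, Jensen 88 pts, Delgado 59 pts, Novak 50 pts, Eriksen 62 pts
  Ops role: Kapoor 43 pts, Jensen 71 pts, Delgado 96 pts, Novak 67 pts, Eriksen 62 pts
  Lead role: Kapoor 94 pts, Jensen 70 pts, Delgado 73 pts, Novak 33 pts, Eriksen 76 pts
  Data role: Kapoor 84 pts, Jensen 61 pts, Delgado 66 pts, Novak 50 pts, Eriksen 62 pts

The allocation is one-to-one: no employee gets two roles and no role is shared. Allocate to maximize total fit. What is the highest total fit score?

Maximum total: 436 pts

Optimal: Kapoor→Lead role (94 pts), Jensen→Design role (88 pts), Delgado→Ops role (96 pts), Novak→Backend role (71 pts), Eriksen→QA role (87 pts) — total 94+88+96+71+87 = 436 pts.
Column-greedy (each role in turn goes to its best remaining employee) gives 363 pts, worse by 73.
Next-best assignment: Kapoor→Data role, Jensen→Design role, Delgado→Ops role, Novak→Backend role, Eriksen→QA role = 426 pts.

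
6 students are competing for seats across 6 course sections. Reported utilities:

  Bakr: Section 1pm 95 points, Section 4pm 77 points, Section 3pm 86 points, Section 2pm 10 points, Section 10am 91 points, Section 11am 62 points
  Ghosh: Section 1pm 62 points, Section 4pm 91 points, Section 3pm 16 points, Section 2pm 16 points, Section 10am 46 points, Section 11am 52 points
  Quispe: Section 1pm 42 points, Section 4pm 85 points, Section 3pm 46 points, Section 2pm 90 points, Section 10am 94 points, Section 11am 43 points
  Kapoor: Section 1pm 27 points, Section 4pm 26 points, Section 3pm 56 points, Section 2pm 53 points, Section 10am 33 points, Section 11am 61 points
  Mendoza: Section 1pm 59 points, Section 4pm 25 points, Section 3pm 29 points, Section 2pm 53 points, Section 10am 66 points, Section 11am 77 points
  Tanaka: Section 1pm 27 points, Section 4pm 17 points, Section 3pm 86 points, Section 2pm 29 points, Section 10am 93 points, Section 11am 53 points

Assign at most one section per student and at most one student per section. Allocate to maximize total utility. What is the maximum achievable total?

Optimal: Bakr→Section 1pm (95 points), Ghosh→Section 4pm (91 points), Quispe→Section 2pm (90 points), Kapoor→Section 3pm (56 points), Mendoza→Section 11am (77 points), Tanaka→Section 10am (93 points) — total 95+91+90+56+77+93 = 502 points.
Row-greedy (each student in turn takes its best remaining section) gives 480 points, worse by 22.
Next-best assignment: Bakr→Section 1pm, Ghosh→Section 4pm, Quispe→Section 10am, Kapoor→Section 2pm, Mendoza→Section 11am, Tanaka→Section 3pm = 496 points.
Checked against all permutations: 502 points is optimal.

Maximum total: 502 points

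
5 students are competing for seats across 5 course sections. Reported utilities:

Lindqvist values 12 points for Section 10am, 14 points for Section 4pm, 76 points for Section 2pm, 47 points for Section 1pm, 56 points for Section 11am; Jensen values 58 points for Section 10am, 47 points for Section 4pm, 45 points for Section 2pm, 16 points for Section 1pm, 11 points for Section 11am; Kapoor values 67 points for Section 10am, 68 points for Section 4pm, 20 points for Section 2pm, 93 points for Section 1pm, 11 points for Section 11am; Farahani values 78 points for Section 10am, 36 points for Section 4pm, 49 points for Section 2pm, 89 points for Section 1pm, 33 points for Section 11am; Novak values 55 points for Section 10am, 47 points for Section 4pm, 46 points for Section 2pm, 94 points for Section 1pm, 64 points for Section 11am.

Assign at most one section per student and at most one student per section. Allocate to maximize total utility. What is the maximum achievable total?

Maximum total: 358 points

Optimal: Lindqvist→Section 2pm (76 points), Jensen→Section 4pm (47 points), Kapoor→Section 1pm (93 points), Farahani→Section 10am (78 points), Novak→Section 11am (64 points) — total 76+47+93+78+64 = 358 points.
Column-greedy (each section in turn goes to its best remaining student) gives 327 points, worse by 31.
Next-best assignment: Lindqvist→Section 2pm, Jensen→Section 10am, Kapoor→Section 4pm, Farahani→Section 1pm, Novak→Section 11am = 355 points.
No other one-to-one assignment exceeds 358 points.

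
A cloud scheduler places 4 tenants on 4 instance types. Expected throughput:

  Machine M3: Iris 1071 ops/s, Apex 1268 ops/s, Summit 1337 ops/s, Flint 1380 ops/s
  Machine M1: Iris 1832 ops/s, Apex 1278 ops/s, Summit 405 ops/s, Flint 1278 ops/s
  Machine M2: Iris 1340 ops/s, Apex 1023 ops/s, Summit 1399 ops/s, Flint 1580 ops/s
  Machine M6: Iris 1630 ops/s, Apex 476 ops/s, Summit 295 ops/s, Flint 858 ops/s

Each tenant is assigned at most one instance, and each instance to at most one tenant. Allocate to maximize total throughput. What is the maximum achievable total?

Maximum total: 5825 ops/s

Optimal: Iris→Machine M6 (1630 ops/s), Apex→Machine M1 (1278 ops/s), Summit→Machine M3 (1337 ops/s), Flint→Machine M2 (1580 ops/s) — total 1630+1278+1337+1580 = 5825 ops/s.
Column-greedy (each instance in turn goes to its best remaining tenant) gives 5087 ops/s, worse by 738.
Every other assignment is strictly worse.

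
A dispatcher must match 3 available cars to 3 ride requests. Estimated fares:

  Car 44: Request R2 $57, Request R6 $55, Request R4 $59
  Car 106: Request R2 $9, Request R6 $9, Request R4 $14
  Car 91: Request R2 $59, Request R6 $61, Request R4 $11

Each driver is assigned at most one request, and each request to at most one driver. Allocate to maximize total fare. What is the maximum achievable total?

Optimal: Car 44→Request R2 ($57), Car 106→Request R4 ($14), Car 91→Request R6 ($61) — total 57+14+61 = $132.
Row-greedy (each driver in turn takes its best remaining request) gives $129, worse by 3.
Next-best assignment: Car 44→Request R4, Car 106→Request R2, Car 91→Request R6 = $129.

Maximum total: $132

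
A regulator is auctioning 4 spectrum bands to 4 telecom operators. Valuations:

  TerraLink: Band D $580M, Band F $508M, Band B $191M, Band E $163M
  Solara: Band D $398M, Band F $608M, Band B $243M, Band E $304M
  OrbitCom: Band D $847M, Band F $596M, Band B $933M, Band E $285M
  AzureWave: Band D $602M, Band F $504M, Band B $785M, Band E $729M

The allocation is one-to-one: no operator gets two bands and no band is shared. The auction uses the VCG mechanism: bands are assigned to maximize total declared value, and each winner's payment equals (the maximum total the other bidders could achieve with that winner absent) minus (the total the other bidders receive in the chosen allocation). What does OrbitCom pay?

OrbitCom pays $56M.

Efficient allocation: TerraLink→Band D ($580M), Solara→Band F ($608M), OrbitCom→Band B ($933M), AzureWave→Band E ($729M); total welfare W = $2850M.
OrbitCom receives Band B at value $933M, so the others get W − 933 = $1917M.
Without OrbitCom: best allocation of the remaining 3 bidders over all 4 bands is TerraLink→Band D ($580M), Solara→Band F ($608M), AzureWave→Band B ($785M), total $1973M.
VCG payment = (others' best without OrbitCom) − (others' welfare with OrbitCom) = 1973 − 1917 = $56M.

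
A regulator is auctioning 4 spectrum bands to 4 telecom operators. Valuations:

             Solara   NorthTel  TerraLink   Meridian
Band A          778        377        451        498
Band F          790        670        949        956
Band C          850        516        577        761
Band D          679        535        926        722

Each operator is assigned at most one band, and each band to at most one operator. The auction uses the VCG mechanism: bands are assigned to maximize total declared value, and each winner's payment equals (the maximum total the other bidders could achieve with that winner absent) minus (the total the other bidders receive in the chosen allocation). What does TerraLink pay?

TerraLink pays $91M.

Efficient allocation: Solara→Band A ($778M), NorthTel→Band C ($516M), TerraLink→Band D ($926M), Meridian→Band F ($956M); total welfare W = $3176M.
TerraLink receives Band D at value $926M, so the others get W − 926 = $2250M.
Without TerraLink: best allocation of the remaining 3 bidders over all 4 bands is Solara→Band C ($850M), NorthTel→Band D ($535M), Meridian→Band F ($956M), total $2341M.
VCG payment = (others' best without TerraLink) − (others' welfare with TerraLink) = 2341 − 2250 = $91M.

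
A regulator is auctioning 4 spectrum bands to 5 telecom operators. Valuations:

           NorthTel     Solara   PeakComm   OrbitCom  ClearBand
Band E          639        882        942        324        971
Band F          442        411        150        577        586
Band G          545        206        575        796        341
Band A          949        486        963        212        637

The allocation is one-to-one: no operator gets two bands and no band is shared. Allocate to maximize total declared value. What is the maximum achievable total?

This is the linear assignment problem.
Optimal: PeakComm→Band E ($942M), ClearBand→Band F ($586M), OrbitCom→Band G ($796M), NorthTel→Band A ($949M) — total 942+586+796+949 = $3273M.
Max-entry greedy (repeatedly take the single best remaining cell) gives $3172M, worse by 101.
No other one-to-one assignment exceeds $3273M.

Maximum total: $3273M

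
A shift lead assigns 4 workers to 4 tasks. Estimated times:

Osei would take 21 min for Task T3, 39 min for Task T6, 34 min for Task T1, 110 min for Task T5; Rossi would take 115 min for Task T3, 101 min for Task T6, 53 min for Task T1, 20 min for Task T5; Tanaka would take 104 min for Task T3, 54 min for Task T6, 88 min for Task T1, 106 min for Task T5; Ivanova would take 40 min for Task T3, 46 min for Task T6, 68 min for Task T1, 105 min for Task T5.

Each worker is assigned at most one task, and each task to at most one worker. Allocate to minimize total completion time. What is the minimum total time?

Minimum total: 148 min

Optimal: Osei→Task T1 (34 min), Rossi→Task T5 (20 min), Tanaka→Task T6 (54 min), Ivanova→Task T3 (40 min) — total 34+20+54+40 = 148 min.
Min-entry greedy (repeatedly take the single cheapest remaining cell) gives 175 min, worse by 27.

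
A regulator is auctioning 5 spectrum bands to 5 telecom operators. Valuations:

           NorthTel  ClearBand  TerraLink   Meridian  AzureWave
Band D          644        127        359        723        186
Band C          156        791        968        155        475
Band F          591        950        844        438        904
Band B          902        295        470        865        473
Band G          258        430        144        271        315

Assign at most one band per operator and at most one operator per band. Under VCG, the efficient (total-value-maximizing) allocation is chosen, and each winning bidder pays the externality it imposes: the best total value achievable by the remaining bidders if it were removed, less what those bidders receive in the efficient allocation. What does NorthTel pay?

Efficient allocation: NorthTel→Band B ($902M), ClearBand→Band G ($430M), TerraLink→Band C ($968M), Meridian→Band D ($723M), AzureWave→Band F ($904M); total welfare W = $3927M.
NorthTel receives Band B at value $902M, so the others get W − 902 = $3025M.
Without NorthTel: best allocation of the remaining 4 bidders over all 5 bands is ClearBand→Band G ($430M), TerraLink→Band C ($968M), Meridian→Band B ($865M), AzureWave→Band F ($904M), total $3167M.
VCG payment = (others' best without NorthTel) − (others' welfare with NorthTel) = 3167 − 3025 = $142M.

NorthTel pays $142M.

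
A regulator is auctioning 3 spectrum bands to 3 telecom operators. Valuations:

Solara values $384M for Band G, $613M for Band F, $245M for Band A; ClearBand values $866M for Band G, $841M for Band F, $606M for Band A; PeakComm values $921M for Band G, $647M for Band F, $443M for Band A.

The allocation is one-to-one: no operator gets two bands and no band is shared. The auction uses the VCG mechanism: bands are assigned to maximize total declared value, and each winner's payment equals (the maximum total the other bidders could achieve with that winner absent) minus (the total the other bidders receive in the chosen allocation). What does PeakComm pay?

Efficient allocation: Solara→Band F ($613M), ClearBand→Band A ($606M), PeakComm→Band G ($921M); total welfare W = $2140M.
PeakComm receives Band G at value $921M, so the others get W − 921 = $1219M.
Without PeakComm: best allocation of the remaining 2 bidders over all 3 bands is Solara→Band F ($613M), ClearBand→Band G ($866M), total $1479M.
VCG payment = (others' best without PeakComm) − (others' welfare with PeakComm) = 1479 − 1219 = $260M.

PeakComm pays $260M.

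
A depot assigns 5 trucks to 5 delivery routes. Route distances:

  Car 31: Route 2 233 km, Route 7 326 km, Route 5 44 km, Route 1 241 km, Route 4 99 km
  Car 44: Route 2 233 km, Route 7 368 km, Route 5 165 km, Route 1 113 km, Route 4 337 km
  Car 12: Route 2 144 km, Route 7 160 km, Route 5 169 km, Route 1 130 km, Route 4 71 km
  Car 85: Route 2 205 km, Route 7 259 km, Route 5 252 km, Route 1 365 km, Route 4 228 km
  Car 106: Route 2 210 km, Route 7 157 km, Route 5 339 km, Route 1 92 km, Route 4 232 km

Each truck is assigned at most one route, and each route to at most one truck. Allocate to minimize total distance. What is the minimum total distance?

Min total: 590 km

Optimal: Car 31→Route 5 (44 km), Car 44→Route 1 (113 km), Car 12→Route 4 (71 km), Car 85→Route 2 (205 km), Car 106→Route 7 (157 km) — total 44+113+71+205+157 = 590 km.
Min-entry greedy (repeatedly take the single cheapest remaining cell) gives 780 km, worse by 190.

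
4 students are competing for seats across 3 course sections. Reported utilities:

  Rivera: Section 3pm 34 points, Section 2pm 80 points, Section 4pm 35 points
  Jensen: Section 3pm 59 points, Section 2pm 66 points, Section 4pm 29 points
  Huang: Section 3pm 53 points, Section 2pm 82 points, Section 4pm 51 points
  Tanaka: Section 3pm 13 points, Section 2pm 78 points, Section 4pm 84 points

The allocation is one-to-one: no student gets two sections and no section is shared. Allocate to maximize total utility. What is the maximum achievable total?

Maximum total: 225 points

This is a one-to-one assignment (maximum-weight bipartite matching).
Optimal: Jensen→Section 3pm (59 points), Huang→Section 2pm (82 points), Tanaka→Section 4pm (84 points) — total 59+82+84 = 225 points.
Row-greedy (each student in turn takes its best remaining section) gives 190 points, worse by 35.
Next-best assignment: Jensen→Section 3pm, Rivera→Section 2pm, Tanaka→Section 4pm = 223 points.
Swapping Tanaka↔Huang (Tanaka→Section 2pm 78 points, Huang→Section 4pm 51 points) loses 37.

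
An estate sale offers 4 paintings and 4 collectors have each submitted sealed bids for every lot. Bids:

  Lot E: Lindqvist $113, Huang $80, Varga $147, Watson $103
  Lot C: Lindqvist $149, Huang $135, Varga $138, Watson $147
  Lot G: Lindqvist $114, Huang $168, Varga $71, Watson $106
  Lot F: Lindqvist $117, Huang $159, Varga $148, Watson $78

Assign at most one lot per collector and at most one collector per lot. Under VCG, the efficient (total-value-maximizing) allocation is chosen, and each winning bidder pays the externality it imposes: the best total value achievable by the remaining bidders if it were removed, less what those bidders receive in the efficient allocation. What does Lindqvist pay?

Lindqvist pays $1.

Efficient allocation: Lindqvist→Lot F ($117), Huang→Lot G ($168), Varga→Lot E ($147), Watson→Lot C ($147); total welfare W = $579.
Lindqvist receives Lot F at value $117, so the others get W − 117 = $462.
Without Lindqvist: best allocation of the remaining 3 bidders over all 4 lots is Huang→Lot G ($168), Varga→Lot F ($148), Watson→Lot C ($147), total $463.
VCG payment = (others' best without Lindqvist) − (others' welfare with Lindqvist) = 463 − 462 = $1.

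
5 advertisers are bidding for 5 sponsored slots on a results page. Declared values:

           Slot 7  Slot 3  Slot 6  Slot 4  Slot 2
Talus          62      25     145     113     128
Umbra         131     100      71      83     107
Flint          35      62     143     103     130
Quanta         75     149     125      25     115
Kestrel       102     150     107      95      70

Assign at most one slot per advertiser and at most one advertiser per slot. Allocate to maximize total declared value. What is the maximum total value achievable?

Optimal: Talus→Slot 4 ($113), Umbra→Slot 7 ($131), Flint→Slot 6 ($143), Quanta→Slot 2 ($115), Kestrel→Slot 3 ($150) — total 113+131+143+115+150 = $652.
Max-entry greedy (repeatedly take the single best remaining cell) gives $581, worse by 71.

Maximum total: $652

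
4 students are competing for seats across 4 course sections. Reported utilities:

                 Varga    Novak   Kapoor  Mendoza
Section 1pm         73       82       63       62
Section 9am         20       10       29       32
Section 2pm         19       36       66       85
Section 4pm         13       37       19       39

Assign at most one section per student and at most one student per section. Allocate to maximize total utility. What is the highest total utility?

Max total: 224 points

Optimal: Varga→Section 1pm (73 points), Novak→Section 4pm (37 points), Kapoor→Section 9am (29 points), Mendoza→Section 2pm (85 points) — total 73+37+29+85 = 224 points.
Max-entry greedy (repeatedly take the single best remaining cell) gives 209 points, worse by 15.
Next-best assignment: Varga→Section 4pm, Novak→Section 1pm, Kapoor→Section 9am, Mendoza→Section 2pm = 209 points.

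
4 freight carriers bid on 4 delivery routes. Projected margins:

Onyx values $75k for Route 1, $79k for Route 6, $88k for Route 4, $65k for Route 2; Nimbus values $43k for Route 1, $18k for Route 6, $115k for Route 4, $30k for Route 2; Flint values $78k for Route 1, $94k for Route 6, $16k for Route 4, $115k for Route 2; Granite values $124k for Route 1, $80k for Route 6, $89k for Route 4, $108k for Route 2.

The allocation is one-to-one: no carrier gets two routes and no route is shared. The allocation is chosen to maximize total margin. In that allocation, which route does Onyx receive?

Onyx receives Route 6.

This is the linear assignment problem.
Optimal: Onyx→Route 6 ($79k), Nimbus→Route 4 ($115k), Flint→Route 2 ($115k), Granite→Route 1 ($124k) — total 79+115+115+124 = $433k.
Swapping Granite↔Flint (Granite→Route 2 $108k, Flint→Route 1 $78k) loses 53.
Onyx's own top route is Route 4 ($88k), but forcing Onyx→Route 4 and reassigning the rest optimally gives only $345k — worse by 88.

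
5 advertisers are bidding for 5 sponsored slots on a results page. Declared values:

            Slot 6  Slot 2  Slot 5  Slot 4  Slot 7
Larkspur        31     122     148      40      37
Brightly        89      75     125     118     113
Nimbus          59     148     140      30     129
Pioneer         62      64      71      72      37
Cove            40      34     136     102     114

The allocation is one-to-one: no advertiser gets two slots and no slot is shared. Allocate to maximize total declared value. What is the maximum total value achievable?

Max total: $590

This is the linear assignment problem.
Optimal: Larkspur→Slot 5 ($148), Brightly→Slot 4 ($118), Nimbus→Slot 2 ($148), Pioneer→Slot 6 ($62), Cove→Slot 7 ($114) — total 148+118+148+62+114 = $590.
Column-greedy (each slot in turn goes to its best remaining advertiser) gives $524, worse by 66.
Checked against all permutations: $590 is optimal.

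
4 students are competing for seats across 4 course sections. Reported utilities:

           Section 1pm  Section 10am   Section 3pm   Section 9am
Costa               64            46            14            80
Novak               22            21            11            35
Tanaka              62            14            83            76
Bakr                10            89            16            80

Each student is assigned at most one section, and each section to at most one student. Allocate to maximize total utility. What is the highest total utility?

Maximum total: 274 points

This is the linear assignment problem.
Optimal: Costa→Section 9am (80 points), Novak→Section 1pm (22 points), Tanaka→Section 3pm (83 points), Bakr→Section 10am (89 points) — total 80+22+83+89 = 274 points.
Next-best assignment: Costa→Section 1pm, Novak→Section 9am, Tanaka→Section 3pm, Bakr→Section 10am = 271 points.
Swapping Novak↔Costa (Novak→Section 9am 35 points, Costa→Section 1pm 64 points) loses 3.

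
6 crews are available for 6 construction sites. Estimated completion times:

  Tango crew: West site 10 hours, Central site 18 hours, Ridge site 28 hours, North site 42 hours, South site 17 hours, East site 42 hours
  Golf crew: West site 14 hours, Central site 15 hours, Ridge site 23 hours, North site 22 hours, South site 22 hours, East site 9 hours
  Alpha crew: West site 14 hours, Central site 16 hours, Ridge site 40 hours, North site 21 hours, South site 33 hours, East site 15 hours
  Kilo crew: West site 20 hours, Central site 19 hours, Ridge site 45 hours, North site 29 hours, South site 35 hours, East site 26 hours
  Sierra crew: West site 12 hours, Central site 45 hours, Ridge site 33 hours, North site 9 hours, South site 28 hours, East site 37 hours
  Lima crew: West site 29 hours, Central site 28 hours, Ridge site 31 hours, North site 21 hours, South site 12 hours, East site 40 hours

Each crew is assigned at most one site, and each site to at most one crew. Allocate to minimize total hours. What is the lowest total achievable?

Min total: 88 hours

Optimal: Tango crew→West site (10 hours), Golf crew→Ridge site (23 hours), Alpha crew→East site (15 hours), Kilo crew→Central site (19 hours), Sierra crew→North site (9 hours), Lima crew→South site (12 hours) — total 10+23+15+19+9+12 = 88 hours.
Row-greedy (each crew in turn takes its cheapest remaining site) gives 123 hours, worse by 35.
Next-best assignment: Tango crew→Ridge site, Golf crew→East site, Alpha crew→West site, Kilo crew→Central site, Sierra crew→North site, Lima crew→South site = 91 hours.
Swapping Alpha crew↔Lima crew (Alpha crew→South site 33 hours, Lima crew→East site 40 hours) adds 46.
Every other assignment is strictly worse.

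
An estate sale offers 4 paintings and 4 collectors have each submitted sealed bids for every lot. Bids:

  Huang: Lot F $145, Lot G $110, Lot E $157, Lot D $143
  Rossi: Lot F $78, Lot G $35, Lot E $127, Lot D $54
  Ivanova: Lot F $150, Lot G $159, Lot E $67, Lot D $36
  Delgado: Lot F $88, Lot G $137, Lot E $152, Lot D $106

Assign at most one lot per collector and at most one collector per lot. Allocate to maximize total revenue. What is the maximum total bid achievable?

Optimal: Huang→Lot D ($143), Rossi→Lot E ($127), Ivanova→Lot F ($150), Delgado→Lot G ($137) — total 143+127+150+137 = $557.
Column-greedy (each lot in turn goes to its best remaining collector) gives $498, worse by 59.
Next-best assignment: Huang→Lot F, Rossi→Lot E, Ivanova→Lot G, Delgado→Lot D = $537.
Checked against all permutations: $557 is optimal.

Maximum total: $557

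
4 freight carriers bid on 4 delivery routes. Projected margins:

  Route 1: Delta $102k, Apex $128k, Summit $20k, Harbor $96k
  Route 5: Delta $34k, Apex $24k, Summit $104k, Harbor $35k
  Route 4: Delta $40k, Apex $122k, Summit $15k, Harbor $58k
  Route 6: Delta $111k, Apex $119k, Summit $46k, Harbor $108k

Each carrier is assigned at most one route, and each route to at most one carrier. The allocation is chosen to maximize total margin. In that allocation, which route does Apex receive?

Apex receives Route 4.

This is the linear assignment problem.
Optimal: Delta→Route 1 ($102k), Apex→Route 4 ($122k), Summit→Route 5 ($104k), Harbor→Route 6 ($108k) — total 102+122+104+108 = $436k.
Column-greedy (each route in turn goes to its best remaining carrier) gives $401k, worse by 35.
Every other assignment is strictly worse.
Apex's own top route is Route 1 ($128k), but forcing Apex→Route 1 and reassigning the rest optimally gives only $401k — worse by 35.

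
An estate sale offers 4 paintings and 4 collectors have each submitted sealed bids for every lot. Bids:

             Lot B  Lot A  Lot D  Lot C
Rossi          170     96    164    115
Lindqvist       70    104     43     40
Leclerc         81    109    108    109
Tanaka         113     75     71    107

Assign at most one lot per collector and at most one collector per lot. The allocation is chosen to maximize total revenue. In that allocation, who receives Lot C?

Leclerc receives Lot C.

Optimal: Rossi→Lot D ($164), Lindqvist→Lot A ($104), Leclerc→Lot C ($109), Tanaka→Lot B ($113) — total 164+104+109+113 = $490.
Column-greedy (each lot in turn goes to its best remaining collector) gives $390, worse by 100.
Checked against all permutations: $490 is optimal.
Leclerc's own top lot is Lot A ($109), but forcing Leclerc→Lot A and reassigning the rest optimally gives only $450 — worse by 40.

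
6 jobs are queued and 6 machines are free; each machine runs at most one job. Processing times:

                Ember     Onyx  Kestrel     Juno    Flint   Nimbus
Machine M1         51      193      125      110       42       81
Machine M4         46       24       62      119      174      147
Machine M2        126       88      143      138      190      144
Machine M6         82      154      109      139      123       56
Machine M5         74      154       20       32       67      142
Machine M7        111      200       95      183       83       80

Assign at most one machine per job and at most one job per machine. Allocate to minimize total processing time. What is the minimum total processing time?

This is a one-to-one assignment (minimum-cost bipartite matching).
Optimal: Ember→Machine M4 (46 min), Onyx→Machine M2 (88 min), Kestrel→Machine M7 (95 min), Juno→Machine M5 (32 min), Flint→Machine M1 (42 min), Nimbus→Machine M6 (56 min) — total 46+88+95+32+42+56 = 359 min.
Min-entry greedy (repeatedly take the single cheapest remaining cell) gives 391 min, worse by 32.

Min total: 359 min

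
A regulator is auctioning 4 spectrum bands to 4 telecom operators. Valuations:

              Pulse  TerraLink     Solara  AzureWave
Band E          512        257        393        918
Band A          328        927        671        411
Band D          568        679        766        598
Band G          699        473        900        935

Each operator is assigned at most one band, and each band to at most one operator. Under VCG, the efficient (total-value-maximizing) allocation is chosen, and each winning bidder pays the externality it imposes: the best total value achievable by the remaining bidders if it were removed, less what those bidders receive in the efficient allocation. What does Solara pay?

Efficient allocation: Pulse→Band D ($568M), TerraLink→Band A ($927M), Solara→Band G ($900M), AzureWave→Band E ($918M); total welfare W = $3313M.
Solara receives Band G at value $900M, so the others get W − 900 = $2413M.
Without Solara: best allocation of the remaining 3 bidders over all 4 bands is Pulse→Band G ($699M), TerraLink→Band A ($927M), AzureWave→Band E ($918M), total $2544M.
VCG payment = (others' best without Solara) − (others' welfare with Solara) = 2544 − 2413 = $131M.

Solara pays $131M.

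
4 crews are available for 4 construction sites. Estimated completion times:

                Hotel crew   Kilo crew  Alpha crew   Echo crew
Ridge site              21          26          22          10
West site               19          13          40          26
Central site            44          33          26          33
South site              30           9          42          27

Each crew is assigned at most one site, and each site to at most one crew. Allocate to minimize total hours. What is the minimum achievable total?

Min total: 64 hours

Optimal: Hotel crew→West site (19 hours), Kilo crew→South site (9 hours), Alpha crew→Central site (26 hours), Echo crew→Ridge site (10 hours) — total 19+9+26+10 = 64 hours.
Column-greedy (each site in turn goes to its cheapest remaining crew) gives 79 hours, worse by 15.
Next-best assignment: Hotel crew→South site, Kilo crew→West site, Alpha crew→Central site, Echo crew→Ridge site = 79 hours.
Swapping Echo crew↔Hotel crew (Echo crew→West site 26 hours, Hotel crew→Ridge site 21 hours) adds 18.
Every other assignment is strictly worse.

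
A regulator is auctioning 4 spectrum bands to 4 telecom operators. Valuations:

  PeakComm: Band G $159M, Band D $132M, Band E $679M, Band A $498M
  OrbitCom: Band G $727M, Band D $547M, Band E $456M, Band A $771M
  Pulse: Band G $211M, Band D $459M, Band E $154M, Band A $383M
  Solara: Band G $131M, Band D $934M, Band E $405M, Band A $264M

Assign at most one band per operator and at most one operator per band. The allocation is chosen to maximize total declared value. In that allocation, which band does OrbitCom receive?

OrbitCom receives Band G.

Optimal: PeakComm→Band E ($679M), OrbitCom→Band G ($727M), Pulse→Band A ($383M), Solara→Band D ($934M) — total 679+727+383+934 = $2723M.
Next-best assignment: PeakComm→Band E, OrbitCom→Band A, Pulse→Band G, Solara→Band D = $2595M.
Checked against all permutations: $2723M is optimal.
OrbitCom's own top band is Band A ($771M), but forcing OrbitCom→Band A and reassigning the rest optimally gives only $2595M — worse by 128.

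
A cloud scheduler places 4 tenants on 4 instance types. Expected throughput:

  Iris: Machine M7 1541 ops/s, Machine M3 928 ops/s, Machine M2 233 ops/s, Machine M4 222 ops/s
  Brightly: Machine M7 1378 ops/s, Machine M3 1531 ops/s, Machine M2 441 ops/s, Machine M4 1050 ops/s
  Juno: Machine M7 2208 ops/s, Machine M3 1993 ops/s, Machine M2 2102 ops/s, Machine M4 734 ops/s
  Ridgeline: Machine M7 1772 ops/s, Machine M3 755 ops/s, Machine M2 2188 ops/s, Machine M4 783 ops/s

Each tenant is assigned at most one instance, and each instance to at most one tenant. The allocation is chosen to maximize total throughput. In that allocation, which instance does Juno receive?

Juno receives Machine M3.

Optimal: Iris→Machine M7 (1541 ops/s), Brightly→Machine M4 (1050 ops/s), Juno→Machine M3 (1993 ops/s), Ridgeline→Machine M2 (2188 ops/s) — total 1541+1050+1993+2188 = 6772 ops/s.
Column-greedy (each instance in turn goes to its best remaining tenant) gives 6149 ops/s, worse by 623.
Swapping Iris↔Brightly (Iris→Machine M4 222 ops/s, Brightly→Machine M7 1378 ops/s) loses 991.
Checked against all permutations: 6772 ops/s is optimal.
Juno's own top instance is Machine M7 (2208 ops/s), but forcing Juno→Machine M7 and reassigning the rest optimally gives only 6374 ops/s — worse by 398.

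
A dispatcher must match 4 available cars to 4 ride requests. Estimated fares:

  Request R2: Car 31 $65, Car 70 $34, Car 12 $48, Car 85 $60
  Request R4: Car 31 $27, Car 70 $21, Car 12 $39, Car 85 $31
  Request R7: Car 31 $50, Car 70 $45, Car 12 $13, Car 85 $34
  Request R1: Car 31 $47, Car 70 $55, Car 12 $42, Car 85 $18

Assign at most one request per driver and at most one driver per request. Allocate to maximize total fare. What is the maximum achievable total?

This is a one-to-one assignment (maximum-weight bipartite matching).
Optimal: Car 31→Request R7 ($50), Car 70→Request R1 ($55), Car 12→Request R4 ($39), Car 85→Request R2 ($60) — total 50+55+39+60 = $204.
Max-entry greedy (repeatedly take the single best remaining cell) gives $193, worse by 11.
Every other assignment is strictly worse.

Maximum total: $204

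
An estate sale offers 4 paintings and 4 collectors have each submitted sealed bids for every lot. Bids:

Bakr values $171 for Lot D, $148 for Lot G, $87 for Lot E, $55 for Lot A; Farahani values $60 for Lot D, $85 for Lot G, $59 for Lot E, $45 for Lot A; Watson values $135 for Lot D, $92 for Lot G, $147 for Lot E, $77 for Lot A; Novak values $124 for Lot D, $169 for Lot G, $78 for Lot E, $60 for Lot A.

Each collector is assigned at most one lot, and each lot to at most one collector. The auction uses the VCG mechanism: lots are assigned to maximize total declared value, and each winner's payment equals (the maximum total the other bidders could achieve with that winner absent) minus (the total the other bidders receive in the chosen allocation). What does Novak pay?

Efficient allocation: Bakr→Lot D ($171), Farahani→Lot A ($45), Watson→Lot E ($147), Novak→Lot G ($169); total welfare W = $532.
Novak receives Lot G at value $169, so the others get W − 169 = $363.
Without Novak: best allocation of the remaining 3 bidders over all 4 lots is Bakr→Lot D ($171), Farahani→Lot G ($85), Watson→Lot E ($147), total $403.
VCG payment = (others' best without Novak) − (others' welfare with Novak) = 403 − 363 = $40.

Novak pays $40.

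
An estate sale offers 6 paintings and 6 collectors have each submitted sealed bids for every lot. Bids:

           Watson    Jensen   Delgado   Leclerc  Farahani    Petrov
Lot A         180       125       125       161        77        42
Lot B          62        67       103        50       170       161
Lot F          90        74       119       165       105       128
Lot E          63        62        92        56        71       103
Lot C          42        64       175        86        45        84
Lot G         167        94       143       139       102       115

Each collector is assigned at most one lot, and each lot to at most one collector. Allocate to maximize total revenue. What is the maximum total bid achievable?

Maximum total: $905

This is the linear assignment problem.
Optimal: Watson→Lot G ($167), Jensen→Lot A ($125), Delgado→Lot C ($175), Leclerc→Lot F ($165), Farahani→Lot B ($170), Petrov→Lot E ($103) — total 167+125+175+165+170+103 = $905.
Max-entry greedy (repeatedly take the single best remaining cell) gives $867, worse by 38.
Next-best assignment: Watson→Lot A, Jensen→Lot G, Delgado→Lot C, Leclerc→Lot F, Farahani→Lot B, Petrov→Lot E = $887.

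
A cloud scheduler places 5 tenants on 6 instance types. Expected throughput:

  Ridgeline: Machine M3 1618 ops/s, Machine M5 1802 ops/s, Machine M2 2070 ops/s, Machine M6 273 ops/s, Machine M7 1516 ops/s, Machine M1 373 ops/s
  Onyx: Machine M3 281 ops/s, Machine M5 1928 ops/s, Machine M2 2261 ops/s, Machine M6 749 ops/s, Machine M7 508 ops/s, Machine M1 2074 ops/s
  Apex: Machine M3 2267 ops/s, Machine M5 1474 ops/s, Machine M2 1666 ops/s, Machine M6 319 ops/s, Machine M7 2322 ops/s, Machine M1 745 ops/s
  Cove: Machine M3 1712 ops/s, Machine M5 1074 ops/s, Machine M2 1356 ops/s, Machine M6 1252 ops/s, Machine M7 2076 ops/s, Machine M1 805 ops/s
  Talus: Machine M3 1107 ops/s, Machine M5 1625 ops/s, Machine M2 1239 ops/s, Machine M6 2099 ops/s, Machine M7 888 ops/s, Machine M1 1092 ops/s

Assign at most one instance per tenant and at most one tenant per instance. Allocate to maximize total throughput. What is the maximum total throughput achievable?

This is a one-to-one assignment (maximum-weight bipartite matching).
Optimal: Ridgeline→Machine M2 (2070 ops/s), Onyx→Machine M1 (2074 ops/s), Apex→Machine M3 (2267 ops/s), Cove→Machine M7 (2076 ops/s), Talus→Machine M6 (2099 ops/s) — total 2070+2074+2267+2076+2099 = 10586 ops/s.
Row-greedy (each tenant in turn takes its best remaining instance) gives 10277 ops/s, worse by 309.
Next-best assignment: Ridgeline→Machine M5, Onyx→Machine M2, Apex→Machine M3, Cove→Machine M7, Talus→Machine M6 = 10505 ops/s.

Max total: 10586 ops/s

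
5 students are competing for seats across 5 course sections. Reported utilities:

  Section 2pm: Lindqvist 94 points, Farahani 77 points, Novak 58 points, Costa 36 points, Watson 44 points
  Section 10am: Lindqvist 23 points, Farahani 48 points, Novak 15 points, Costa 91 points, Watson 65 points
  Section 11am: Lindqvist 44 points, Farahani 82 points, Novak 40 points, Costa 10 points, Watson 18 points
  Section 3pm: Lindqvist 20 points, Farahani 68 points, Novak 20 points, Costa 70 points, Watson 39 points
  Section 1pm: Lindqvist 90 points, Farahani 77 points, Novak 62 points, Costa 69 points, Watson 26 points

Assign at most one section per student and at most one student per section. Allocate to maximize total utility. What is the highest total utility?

Maximum total: 373 points

This is a one-to-one assignment (maximum-weight bipartite matching).
Optimal: Lindqvist→Section 2pm (94 points), Farahani→Section 11am (82 points), Novak→Section 1pm (62 points), Costa→Section 3pm (70 points), Watson→Section 10am (65 points) — total 94+82+62+70+65 = 373 points.
Next-best assignment: Lindqvist→Section 2pm, Farahani→Section 11am, Novak→Section 1pm, Costa→Section 10am, Watson→Section 3pm = 368 points.
Swapping Lindqvist↔Watson (Lindqvist→Section 10am 23 points, Watson→Section 2pm 44 points) loses 92.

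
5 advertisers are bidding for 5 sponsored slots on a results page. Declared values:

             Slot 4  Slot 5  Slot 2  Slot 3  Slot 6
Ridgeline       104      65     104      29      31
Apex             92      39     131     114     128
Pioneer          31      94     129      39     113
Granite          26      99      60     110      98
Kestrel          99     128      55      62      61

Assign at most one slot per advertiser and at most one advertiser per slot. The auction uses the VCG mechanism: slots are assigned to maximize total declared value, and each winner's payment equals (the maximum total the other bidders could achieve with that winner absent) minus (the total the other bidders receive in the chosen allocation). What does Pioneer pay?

Efficient allocation: Ridgeline→Slot 4 ($104), Apex→Slot 6 ($128), Pioneer→Slot 2 ($129), Granite→Slot 3 ($110), Kestrel→Slot 5 ($128); total welfare W = $599.
Pioneer receives Slot 2 at value $129, so the others get W − 129 = $470.
Without Pioneer: best allocation of the remaining 4 bidders over all 5 slots is Ridgeline→Slot 4 ($104), Apex→Slot 2 ($131), Granite→Slot 3 ($110), Kestrel→Slot 5 ($128), total $473.
VCG payment = (others' best without Pioneer) − (others' welfare with Pioneer) = 473 − 470 = $3.

Pioneer pays $3.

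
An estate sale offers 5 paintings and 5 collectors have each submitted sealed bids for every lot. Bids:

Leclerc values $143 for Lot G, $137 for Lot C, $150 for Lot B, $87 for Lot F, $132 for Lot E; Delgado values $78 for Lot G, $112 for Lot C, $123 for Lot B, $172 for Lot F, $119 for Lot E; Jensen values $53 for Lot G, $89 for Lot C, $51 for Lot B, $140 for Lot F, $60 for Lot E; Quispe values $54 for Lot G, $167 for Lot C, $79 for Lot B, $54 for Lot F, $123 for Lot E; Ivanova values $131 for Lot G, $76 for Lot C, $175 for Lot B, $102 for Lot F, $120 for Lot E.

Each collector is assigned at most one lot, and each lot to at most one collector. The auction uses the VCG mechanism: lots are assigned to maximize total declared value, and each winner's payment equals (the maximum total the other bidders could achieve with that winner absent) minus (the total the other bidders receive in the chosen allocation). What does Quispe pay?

Efficient allocation: Leclerc→Lot G ($143), Delgado→Lot E ($119), Jensen→Lot F ($140), Quispe→Lot C ($167), Ivanova→Lot B ($175); total welfare W = $744.
Quispe receives Lot C at value $167, so the others get W − 167 = $577.
Without Quispe: best allocation of the remaining 4 bidders over all 5 lots is Leclerc→Lot G ($143), Delgado→Lot F ($172), Jensen→Lot C ($89), Ivanova→Lot B ($175), total $579.
VCG payment = (others' best without Quispe) − (others' welfare with Quispe) = 579 − 577 = $2.

Quispe pays $2.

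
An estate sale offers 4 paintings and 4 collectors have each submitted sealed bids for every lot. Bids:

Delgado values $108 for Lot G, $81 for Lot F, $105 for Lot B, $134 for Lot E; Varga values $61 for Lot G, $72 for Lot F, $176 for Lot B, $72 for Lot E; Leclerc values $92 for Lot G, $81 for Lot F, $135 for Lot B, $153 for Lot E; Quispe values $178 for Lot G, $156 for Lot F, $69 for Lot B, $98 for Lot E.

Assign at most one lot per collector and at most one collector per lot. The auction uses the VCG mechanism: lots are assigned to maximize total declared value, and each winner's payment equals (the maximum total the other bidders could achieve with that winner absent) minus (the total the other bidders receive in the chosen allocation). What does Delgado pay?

Delgado pays $22.

Efficient allocation: Delgado→Lot G ($108), Varga→Lot B ($176), Leclerc→Lot E ($153), Quispe→Lot F ($156); total welfare W = $593.
Delgado receives Lot G at value $108, so the others get W − 108 = $485.
Without Delgado: best allocation of the remaining 3 bidders over all 4 lots is Varga→Lot B ($176), Leclerc→Lot E ($153), Quispe→Lot G ($178), total $507.
VCG payment = (others' best without Delgado) − (others' welfare with Delgado) = 507 − 485 = $22.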